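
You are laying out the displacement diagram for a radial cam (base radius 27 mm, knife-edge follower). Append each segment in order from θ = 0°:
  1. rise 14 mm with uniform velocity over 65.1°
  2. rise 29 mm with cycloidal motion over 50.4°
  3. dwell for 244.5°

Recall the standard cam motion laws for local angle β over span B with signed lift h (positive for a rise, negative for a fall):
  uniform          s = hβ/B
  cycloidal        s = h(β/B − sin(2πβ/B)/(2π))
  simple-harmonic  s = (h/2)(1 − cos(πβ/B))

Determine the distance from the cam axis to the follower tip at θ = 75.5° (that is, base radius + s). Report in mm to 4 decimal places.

seg 1 [0°–65.1°] uniform, h=14: full span → s += 14 → s = 14.0000
seg 2 [65.1°–115.5°] cycloidal, h=29: θ=75.5° here. β=10.4, B=50.4. 29·(0.2063 − sin(2π·0.2063)/(2π)) = 1.5411 → s = 15.5411
radial distance = base radius + s = 27 + 15.5411 = 42.5411

42.5411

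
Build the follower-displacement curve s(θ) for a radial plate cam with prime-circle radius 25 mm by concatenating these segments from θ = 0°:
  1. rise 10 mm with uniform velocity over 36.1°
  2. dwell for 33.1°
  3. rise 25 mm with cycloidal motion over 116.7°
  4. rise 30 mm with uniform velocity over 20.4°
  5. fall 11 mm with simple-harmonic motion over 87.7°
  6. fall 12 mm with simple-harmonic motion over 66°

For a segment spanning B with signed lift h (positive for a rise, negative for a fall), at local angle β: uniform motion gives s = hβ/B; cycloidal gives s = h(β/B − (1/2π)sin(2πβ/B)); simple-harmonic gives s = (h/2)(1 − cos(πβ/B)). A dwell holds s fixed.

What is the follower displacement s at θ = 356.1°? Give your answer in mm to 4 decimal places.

seg 1 [0°–36.1°] uniform, h=10: full span → s += 10 → s = 10.0000
seg 2 [36.1°–69.2°] dwell: s stays 10.0000
seg 3 [69.2°–185.9°] cycloidal, h=25: full span → s += 25 → s = 35.0000
seg 4 [185.9°–206.3°] uniform, h=30: full span → s += 30 → s = 65.0000
seg 5 [206.3°–294°] simple-harmonic, h=-11: full span → s += -11 → s = 54.0000
seg 6 [294°–360°] simple-harmonic, h=-12: θ=356.1° here. β=62.1, B=66. -12/2·(1 − cos(π·0.9409)) = -11.8969 → s = 42.1031

42.1031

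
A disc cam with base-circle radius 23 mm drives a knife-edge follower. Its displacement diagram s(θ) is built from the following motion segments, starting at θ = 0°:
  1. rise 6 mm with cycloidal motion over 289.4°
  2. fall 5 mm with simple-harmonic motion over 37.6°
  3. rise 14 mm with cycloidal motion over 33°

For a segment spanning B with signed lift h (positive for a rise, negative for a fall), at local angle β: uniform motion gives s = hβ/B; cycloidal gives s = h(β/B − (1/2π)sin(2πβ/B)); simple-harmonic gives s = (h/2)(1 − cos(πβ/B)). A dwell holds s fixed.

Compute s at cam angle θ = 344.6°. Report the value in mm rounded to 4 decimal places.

seg 1 [0°–289.4°] cycloidal, h=6: full span → s += 6 → s = 6.0000
seg 2 [289.4°–327°] simple-harmonic, h=-5: full span → s += -5 → s = 1.0000
seg 3 [327°–360°] cycloidal, h=14: θ=344.6° here. β=17.6, B=33. 14·(0.5333 − sin(2π·0.5333)/(2π)) = 7.9299 → s = 8.9299

8.9299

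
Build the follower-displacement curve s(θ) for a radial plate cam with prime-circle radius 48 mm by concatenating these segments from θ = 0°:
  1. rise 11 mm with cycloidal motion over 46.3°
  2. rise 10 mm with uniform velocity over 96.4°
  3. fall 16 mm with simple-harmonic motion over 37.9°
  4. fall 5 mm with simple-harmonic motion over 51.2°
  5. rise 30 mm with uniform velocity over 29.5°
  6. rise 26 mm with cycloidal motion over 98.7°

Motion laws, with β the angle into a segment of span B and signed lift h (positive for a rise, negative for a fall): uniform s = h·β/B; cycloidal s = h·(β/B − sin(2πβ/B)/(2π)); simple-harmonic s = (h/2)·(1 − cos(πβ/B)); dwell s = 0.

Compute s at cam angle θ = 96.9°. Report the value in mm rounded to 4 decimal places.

seg 1 [0°–46.3°] cycloidal, h=11: full span → s += 11 → s = 11.0000
seg 2 [46.3°–142.7°] uniform, h=10: θ=96.9° here. β=50.6, B=96.4. 10·50.6/96.4 = 5.2490 → s = 16.2490

16.2490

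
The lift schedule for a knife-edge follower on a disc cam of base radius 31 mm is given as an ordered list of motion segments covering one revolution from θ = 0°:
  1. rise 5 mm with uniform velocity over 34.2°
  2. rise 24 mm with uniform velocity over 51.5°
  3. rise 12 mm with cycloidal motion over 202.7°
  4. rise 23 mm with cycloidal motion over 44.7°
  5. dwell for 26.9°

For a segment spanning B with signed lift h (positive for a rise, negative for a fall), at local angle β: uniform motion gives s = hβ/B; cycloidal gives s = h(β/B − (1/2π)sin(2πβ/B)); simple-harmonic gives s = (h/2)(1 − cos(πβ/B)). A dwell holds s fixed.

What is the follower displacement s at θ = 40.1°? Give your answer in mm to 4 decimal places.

seg 1 [0°–34.2°] uniform, h=5: full span → s += 5 → s = 5.0000
seg 2 [34.2°–85.7°] uniform, h=24: θ=40.1° here. β=5.9, B=51.5. 24·5.9/51.5 = 2.7495 → s = 7.7495

7.7495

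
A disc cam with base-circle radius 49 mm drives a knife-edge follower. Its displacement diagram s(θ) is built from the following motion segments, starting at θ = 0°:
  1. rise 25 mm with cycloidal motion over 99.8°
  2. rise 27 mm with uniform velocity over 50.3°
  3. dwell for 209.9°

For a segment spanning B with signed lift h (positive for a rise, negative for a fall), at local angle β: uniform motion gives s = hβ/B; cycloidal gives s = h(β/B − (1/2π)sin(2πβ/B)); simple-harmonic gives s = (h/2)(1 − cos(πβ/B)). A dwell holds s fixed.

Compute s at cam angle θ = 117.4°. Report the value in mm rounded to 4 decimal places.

seg 1 [0°–99.8°] cycloidal, h=25: full span → s += 25 → s = 25.0000
seg 2 [99.8°–150.1°] uniform, h=27: θ=117.4° here. β=17.6, B=50.3. 27·17.6/50.3 = 9.4473 → s = 34.4473

34.4473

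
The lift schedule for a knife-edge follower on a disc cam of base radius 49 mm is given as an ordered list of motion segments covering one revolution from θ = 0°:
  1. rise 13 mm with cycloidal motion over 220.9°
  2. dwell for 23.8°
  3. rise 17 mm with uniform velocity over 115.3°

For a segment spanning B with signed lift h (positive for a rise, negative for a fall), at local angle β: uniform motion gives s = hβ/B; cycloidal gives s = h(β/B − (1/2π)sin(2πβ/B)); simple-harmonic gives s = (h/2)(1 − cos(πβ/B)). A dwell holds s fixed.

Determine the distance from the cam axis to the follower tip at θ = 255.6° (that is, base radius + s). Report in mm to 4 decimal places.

seg 1 [0°–220.9°] cycloidal, h=13: full span → s += 13 → s = 13.0000
seg 2 [220.9°–244.7°] dwell: s stays 13.0000
seg 3 [244.7°–360°] uniform, h=17: θ=255.6° here. β=10.9, B=115.3. 17·10.9/115.3 = 1.6071 → s = 14.6071
radial distance = base radius + s = 49 + 14.6071 = 63.6071

63.6071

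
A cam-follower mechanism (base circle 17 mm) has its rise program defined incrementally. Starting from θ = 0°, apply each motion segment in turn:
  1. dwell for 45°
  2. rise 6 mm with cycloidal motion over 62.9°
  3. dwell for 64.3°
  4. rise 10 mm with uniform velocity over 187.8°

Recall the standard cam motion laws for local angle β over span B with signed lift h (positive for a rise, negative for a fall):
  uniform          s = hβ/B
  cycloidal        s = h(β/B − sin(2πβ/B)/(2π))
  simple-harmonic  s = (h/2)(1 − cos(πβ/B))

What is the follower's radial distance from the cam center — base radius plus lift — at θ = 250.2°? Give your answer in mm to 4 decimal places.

seg 1 [0°–45°] dwell: s stays 0.0000
seg 2 [45°–107.9°] cycloidal, h=6: full span → s += 6 → s = 6.0000
seg 3 [107.9°–172.2°] dwell: s stays 6.0000
seg 4 [172.2°–360°] uniform, h=10: θ=250.2° here. β=78, B=187.8. 10·78/187.8 = 4.1534 → s = 10.1534
radial distance = base radius + s = 17 + 10.1534 = 27.1534

27.1534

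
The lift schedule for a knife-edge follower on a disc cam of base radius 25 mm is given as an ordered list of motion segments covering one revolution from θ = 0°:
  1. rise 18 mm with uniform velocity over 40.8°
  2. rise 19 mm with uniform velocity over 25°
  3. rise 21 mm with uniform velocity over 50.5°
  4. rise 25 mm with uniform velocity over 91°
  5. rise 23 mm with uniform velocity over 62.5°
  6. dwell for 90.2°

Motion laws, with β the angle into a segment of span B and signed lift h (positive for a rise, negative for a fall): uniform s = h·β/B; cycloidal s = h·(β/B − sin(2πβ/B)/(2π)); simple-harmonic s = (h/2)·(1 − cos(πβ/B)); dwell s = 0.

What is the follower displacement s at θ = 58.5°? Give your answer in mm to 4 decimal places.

seg 1 [0°–40.8°] uniform, h=18: full span → s += 18 → s = 18.0000
seg 2 [40.8°–65.8°] uniform, h=19: θ=58.5° here. β=17.7, B=25. 19·17.7/25 = 13.4520 → s = 31.4520

31.4520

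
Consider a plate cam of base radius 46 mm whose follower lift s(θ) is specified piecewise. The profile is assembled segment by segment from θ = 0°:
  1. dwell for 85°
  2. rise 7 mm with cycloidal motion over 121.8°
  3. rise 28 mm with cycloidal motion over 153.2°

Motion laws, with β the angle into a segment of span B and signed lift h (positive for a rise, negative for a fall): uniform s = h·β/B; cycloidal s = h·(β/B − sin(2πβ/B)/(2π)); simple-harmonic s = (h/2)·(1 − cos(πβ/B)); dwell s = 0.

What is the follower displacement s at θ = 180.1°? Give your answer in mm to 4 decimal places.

seg 1 [0°–85°] dwell: s stays 0.0000
seg 2 [85°–206.8°] cycloidal, h=7: θ=180.1° here. β=95.1, B=121.8. 7·(0.7808 − sin(2π·0.7808)/(2π)) = 6.5588 → s = 6.5588

6.5588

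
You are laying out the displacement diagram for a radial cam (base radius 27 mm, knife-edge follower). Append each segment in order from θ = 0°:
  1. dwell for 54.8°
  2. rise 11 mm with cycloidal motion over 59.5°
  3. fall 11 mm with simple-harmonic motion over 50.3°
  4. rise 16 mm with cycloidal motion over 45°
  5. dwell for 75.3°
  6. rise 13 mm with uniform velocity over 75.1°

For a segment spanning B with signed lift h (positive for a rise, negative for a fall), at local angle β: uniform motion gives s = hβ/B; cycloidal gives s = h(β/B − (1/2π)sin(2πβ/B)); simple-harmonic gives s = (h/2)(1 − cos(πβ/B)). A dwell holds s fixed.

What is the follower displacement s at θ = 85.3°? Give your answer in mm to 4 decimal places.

seg 1 [0°–54.8°] dwell: s stays 0.0000
seg 2 [54.8°–114.3°] cycloidal, h=11: θ=85.3° here. β=30.5, B=59.5. 11·(0.5126 − sin(2π·0.5126)/(2π)) = 5.7772 → s = 5.7772

5.7772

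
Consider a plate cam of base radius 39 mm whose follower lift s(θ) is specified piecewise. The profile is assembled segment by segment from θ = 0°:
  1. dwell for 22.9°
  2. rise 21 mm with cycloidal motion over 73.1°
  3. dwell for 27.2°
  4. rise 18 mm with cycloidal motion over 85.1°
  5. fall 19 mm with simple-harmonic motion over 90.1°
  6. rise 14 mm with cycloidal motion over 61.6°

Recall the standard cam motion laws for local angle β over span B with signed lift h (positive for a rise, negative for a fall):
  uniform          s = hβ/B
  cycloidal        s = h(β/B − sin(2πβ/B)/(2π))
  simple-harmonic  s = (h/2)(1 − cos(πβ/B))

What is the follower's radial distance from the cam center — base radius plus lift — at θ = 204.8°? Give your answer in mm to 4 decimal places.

seg 1 [0°–22.9°] dwell: s stays 0.0000
seg 2 [22.9°–96°] cycloidal, h=21: full span → s += 21 → s = 21.0000
seg 3 [96°–123.2°] dwell: s stays 21.0000
seg 4 [123.2°–208.3°] cycloidal, h=18: θ=204.8° here. β=81.6, B=85.1. 18·(0.9589 − sin(2π·0.9589)/(2π)) = 17.9918 → s = 38.9918
radial distance = base radius + s = 39 + 38.9918 = 77.9918

77.9918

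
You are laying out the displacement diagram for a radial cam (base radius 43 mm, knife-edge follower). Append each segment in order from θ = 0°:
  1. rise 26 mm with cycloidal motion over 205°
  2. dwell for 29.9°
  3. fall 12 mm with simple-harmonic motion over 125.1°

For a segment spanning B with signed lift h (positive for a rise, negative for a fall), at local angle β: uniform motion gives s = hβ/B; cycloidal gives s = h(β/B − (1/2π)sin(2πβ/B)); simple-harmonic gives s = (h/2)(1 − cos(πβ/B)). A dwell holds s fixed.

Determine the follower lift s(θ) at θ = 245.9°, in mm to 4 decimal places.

seg 1 [0°–205°] cycloidal, h=26: full span → s += 26 → s = 26.0000
seg 2 [205°–234.9°] dwell: s stays 26.0000
seg 3 [234.9°–360°] simple-harmonic, h=-12: θ=245.9° here. β=11, B=125.1. -12/2·(1 − cos(π·0.0879)) = -0.2275 → s = 25.7725

25.7725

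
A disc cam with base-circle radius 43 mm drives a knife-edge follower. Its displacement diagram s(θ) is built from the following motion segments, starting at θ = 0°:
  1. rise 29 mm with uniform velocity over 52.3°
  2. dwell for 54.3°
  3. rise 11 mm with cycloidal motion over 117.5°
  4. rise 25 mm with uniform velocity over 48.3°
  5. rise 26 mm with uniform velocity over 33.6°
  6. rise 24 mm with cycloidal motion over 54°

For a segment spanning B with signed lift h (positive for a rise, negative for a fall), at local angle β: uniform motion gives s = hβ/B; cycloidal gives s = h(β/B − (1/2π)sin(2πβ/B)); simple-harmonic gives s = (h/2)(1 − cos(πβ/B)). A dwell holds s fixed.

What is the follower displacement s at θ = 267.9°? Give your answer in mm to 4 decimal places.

seg 1 [0°–52.3°] uniform, h=29: full span → s += 29 → s = 29.0000
seg 2 [52.3°–106.6°] dwell: s stays 29.0000
seg 3 [106.6°–224.1°] cycloidal, h=11: full span → s += 11 → s = 40.0000
seg 4 [224.1°–272.4°] uniform, h=25: θ=267.9° here. β=43.8, B=48.3. 25·43.8/48.3 = 22.6708 → s = 62.6708

62.6708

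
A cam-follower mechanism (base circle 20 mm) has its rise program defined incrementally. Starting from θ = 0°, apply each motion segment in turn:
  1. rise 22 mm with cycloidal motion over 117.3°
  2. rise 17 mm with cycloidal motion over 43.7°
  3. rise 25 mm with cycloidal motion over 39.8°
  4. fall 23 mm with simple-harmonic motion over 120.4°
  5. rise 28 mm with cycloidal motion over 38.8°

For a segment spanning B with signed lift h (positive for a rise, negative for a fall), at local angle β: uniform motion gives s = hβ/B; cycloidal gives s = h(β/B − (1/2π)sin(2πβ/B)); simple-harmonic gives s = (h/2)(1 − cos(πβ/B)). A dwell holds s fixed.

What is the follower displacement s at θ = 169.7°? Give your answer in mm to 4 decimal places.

seg 1 [0°–117.3°] cycloidal, h=22: full span → s += 22 → s = 22.0000
seg 2 [117.3°–161°] cycloidal, h=17: full span → s += 17 → s = 39.0000
seg 3 [161°–200.8°] cycloidal, h=25: θ=169.7° here. β=8.7, B=39.8. 25·(0.2186 − sin(2π·0.2186)/(2π)) = 1.5632 → s = 40.5632

40.5632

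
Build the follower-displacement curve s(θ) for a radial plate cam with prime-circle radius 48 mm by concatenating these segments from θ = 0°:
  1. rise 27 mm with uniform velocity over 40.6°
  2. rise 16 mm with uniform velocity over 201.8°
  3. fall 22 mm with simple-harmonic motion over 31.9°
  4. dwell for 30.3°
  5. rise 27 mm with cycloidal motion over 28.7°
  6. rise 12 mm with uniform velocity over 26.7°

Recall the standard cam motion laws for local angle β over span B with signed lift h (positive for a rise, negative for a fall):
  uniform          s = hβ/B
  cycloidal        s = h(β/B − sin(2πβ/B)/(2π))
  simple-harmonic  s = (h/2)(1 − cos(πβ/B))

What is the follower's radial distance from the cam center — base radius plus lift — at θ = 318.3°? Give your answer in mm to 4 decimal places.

seg 1 [0°–40.6°] uniform, h=27: full span → s += 27 → s = 27.0000
seg 2 [40.6°–242.4°] uniform, h=16: full span → s += 16 → s = 43.0000
seg 3 [242.4°–274.3°] simple-harmonic, h=-22: full span → s += -22 → s = 21.0000
seg 4 [274.3°–304.6°] dwell: s stays 21.0000
seg 5 [304.6°–333.3°] cycloidal, h=27: θ=318.3° here. β=13.7, B=28.7. 27·(0.4774 − sin(2π·0.4774)/(2π)) = 12.2791 → s = 33.2791
radial distance = base radius + s = 48 + 33.2791 = 81.2791

81.2791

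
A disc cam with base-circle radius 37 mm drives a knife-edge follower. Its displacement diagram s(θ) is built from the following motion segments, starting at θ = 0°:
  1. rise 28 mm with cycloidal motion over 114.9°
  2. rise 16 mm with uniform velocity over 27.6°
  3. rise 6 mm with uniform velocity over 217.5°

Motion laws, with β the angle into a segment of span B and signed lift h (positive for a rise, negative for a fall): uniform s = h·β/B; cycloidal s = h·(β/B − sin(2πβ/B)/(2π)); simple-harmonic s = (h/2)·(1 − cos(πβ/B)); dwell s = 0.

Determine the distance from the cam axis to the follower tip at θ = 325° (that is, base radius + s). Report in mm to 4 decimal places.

seg 1 [0°–114.9°] cycloidal, h=28: full span → s += 28 → s = 28.0000
seg 2 [114.9°–142.5°] uniform, h=16: full span → s += 16 → s = 44.0000
seg 3 [142.5°–360°] uniform, h=6: θ=325° here. β=182.5, B=217.5. 6·182.5/217.5 = 5.0345 → s = 49.0345
radial distance = base radius + s = 37 + 49.0345 = 86.0345

86.0345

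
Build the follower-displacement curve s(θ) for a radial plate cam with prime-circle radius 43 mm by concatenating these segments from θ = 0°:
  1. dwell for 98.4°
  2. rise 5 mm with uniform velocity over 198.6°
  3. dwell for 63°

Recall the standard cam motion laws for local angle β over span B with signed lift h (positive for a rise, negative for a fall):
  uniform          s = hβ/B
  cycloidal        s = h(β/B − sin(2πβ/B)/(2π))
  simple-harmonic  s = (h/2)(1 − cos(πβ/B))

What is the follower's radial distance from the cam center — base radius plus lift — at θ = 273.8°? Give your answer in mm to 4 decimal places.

seg 1 [0°–98.4°] dwell: s stays 0.0000
seg 2 [98.4°–297°] uniform, h=5: θ=273.8° here. β=175.4, B=198.6. 5·175.4/198.6 = 4.4159 → s = 4.4159
radial distance = base radius + s = 43 + 4.4159 = 47.4159

47.4159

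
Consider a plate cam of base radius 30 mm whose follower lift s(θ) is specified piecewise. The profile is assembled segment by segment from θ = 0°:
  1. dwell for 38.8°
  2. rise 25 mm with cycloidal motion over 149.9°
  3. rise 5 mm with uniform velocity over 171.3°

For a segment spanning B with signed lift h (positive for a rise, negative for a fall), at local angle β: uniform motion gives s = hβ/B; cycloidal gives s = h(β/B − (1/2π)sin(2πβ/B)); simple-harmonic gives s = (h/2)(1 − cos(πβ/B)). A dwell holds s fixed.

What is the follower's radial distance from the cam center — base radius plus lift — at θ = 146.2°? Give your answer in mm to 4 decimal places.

seg 1 [0°–38.8°] dwell: s stays 0.0000
seg 2 [38.8°–188.7°] cycloidal, h=25: θ=146.2° here. β=107.4, B=149.9. 25·(0.7165 − sin(2π·0.7165)/(2π)) = 21.8029 → s = 21.8029
radial distance = base radius + s = 30 + 21.8029 = 51.8029

51.8029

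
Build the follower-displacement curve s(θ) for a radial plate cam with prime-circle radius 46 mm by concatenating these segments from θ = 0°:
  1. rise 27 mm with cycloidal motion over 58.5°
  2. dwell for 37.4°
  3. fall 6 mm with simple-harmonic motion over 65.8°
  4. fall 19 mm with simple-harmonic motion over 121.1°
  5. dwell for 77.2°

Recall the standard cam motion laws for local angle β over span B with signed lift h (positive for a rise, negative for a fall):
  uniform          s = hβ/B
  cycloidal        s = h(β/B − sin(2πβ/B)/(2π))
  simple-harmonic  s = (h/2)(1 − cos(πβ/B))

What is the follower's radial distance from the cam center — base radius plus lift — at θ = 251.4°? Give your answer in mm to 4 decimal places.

seg 1 [0°–58.5°] cycloidal, h=27: full span → s += 27 → s = 27.0000
seg 2 [58.5°–95.9°] dwell: s stays 27.0000
seg 3 [95.9°–161.7°] simple-harmonic, h=-6: full span → s += -6 → s = 21.0000
seg 4 [161.7°–282.8°] simple-harmonic, h=-19: θ=251.4° here. β=89.7, B=121.1. -19/2·(1 − cos(π·0.7407)) = -16.0186 → s = 4.9814
radial distance = base radius + s = 46 + 4.9814 = 50.9814

50.9814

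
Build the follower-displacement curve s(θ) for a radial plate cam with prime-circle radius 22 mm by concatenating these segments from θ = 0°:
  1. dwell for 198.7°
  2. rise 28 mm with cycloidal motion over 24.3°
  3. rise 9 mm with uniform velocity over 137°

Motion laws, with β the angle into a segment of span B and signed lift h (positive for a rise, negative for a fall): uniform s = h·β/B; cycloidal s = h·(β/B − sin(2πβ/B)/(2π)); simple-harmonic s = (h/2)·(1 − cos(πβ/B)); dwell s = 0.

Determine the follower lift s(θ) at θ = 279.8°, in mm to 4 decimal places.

seg 1 [0°–198.7°] dwell: s stays 0.0000
seg 2 [198.7°–223°] cycloidal, h=28: full span → s += 28 → s = 28.0000
seg 3 [223°–360°] uniform, h=9: θ=279.8° here. β=56.8, B=137. 9·56.8/137 = 3.7314 → s = 31.7314

31.7314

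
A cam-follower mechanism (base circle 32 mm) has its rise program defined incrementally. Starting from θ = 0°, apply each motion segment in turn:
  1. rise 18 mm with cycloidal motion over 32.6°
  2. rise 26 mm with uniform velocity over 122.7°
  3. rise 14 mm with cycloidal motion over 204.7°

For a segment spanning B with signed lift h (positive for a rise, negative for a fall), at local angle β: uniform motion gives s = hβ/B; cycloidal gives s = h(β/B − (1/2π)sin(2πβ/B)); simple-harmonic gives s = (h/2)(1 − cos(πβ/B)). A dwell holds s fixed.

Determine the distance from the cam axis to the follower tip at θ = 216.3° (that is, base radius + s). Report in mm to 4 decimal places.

seg 1 [0°–32.6°] cycloidal, h=18: full span → s += 18 → s = 18.0000
seg 2 [32.6°–155.3°] uniform, h=26: full span → s += 26 → s = 44.0000
seg 3 [155.3°–360°] cycloidal, h=14: θ=216.3° here. β=61, B=204.7. 14·(0.2980 − sin(2π·0.2980)/(2π)) = 2.0443 → s = 46.0443
radial distance = base radius + s = 32 + 46.0443 = 78.0443

78.0443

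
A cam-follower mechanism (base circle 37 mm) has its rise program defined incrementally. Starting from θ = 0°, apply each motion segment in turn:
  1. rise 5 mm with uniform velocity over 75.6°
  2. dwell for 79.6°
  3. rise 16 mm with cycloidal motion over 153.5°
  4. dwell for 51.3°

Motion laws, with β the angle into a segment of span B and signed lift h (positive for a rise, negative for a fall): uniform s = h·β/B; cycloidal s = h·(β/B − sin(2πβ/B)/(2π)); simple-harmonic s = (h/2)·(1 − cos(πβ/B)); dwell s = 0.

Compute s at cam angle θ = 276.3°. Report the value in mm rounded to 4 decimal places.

seg 1 [0°–75.6°] uniform, h=5: full span → s += 5 → s = 5.0000
seg 2 [75.6°–155.2°] dwell: s stays 5.0000
seg 3 [155.2°–308.7°] cycloidal, h=16: θ=276.3° here. β=121.1, B=153.5. 16·(0.7889 − sin(2π·0.7889)/(2π)) = 15.0935 → s = 20.0935

20.0935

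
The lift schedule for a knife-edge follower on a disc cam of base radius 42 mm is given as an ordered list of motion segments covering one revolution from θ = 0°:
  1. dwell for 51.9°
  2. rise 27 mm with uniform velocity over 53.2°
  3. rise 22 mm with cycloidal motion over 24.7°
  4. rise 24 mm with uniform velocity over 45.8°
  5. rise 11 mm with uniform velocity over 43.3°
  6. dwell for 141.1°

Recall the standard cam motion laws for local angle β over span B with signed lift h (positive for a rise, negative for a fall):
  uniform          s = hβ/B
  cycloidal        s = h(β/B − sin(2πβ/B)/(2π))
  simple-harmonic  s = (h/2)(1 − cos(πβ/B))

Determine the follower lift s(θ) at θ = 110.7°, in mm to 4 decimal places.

seg 1 [0°–51.9°] dwell: s stays 0.0000
seg 2 [51.9°–105.1°] uniform, h=27: full span → s += 27 → s = 27.0000
seg 3 [105.1°–129.8°] cycloidal, h=22: θ=110.7° here. β=5.6, B=24.7. 22·(0.2267 − sin(2π·0.2267)/(2π)) = 1.5238 → s = 28.5238

28.5238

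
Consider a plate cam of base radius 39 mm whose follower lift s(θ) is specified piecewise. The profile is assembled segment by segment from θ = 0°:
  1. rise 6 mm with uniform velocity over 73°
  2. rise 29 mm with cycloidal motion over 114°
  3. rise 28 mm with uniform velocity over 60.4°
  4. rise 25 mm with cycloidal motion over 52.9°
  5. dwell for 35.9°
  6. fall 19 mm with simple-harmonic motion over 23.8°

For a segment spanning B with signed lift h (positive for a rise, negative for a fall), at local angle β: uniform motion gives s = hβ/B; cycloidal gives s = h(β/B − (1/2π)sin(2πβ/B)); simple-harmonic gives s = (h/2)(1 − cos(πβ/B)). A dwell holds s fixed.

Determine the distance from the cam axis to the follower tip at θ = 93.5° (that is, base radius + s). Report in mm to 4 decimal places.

seg 1 [0°–73°] uniform, h=6: full span → s += 6 → s = 6.0000
seg 2 [73°–187°] cycloidal, h=29: θ=93.5° here. β=20.5, B=114. 29·(0.1798 − sin(2π·0.1798)/(2π)) = 1.0409 → s = 7.0409
radial distance = base radius + s = 39 + 7.0409 = 46.0409

46.0409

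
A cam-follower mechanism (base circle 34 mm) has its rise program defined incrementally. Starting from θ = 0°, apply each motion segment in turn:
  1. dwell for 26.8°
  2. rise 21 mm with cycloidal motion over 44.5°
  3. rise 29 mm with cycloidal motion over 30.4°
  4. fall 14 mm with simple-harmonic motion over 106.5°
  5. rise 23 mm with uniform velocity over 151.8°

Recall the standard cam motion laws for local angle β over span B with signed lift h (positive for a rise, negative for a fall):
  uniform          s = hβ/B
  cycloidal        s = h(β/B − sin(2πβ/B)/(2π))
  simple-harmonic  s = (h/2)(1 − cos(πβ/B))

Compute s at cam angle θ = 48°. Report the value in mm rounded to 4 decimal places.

seg 1 [0°–26.8°] dwell: s stays 0.0000
seg 2 [26.8°–71.3°] cycloidal, h=21: θ=48° here. β=21.2, B=44.5. 21·(0.4764 − sin(2π·0.4764)/(2π)) = 9.5108 → s = 9.5108

9.5108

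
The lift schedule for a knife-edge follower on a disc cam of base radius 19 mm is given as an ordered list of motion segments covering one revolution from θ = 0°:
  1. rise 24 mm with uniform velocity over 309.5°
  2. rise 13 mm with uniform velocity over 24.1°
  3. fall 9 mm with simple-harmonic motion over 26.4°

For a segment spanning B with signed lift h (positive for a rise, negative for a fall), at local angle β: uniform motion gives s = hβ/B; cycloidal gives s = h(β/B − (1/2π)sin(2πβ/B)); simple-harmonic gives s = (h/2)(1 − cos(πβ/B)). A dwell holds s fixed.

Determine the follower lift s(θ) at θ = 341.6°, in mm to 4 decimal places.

seg 1 [0°–309.5°] uniform, h=24: full span → s += 24 → s = 24.0000
seg 2 [309.5°–333.6°] uniform, h=13: full span → s += 13 → s = 37.0000
seg 3 [333.6°–360°] simple-harmonic, h=-9: θ=341.6° here. β=8, B=26.4. -9/2·(1 − cos(π·0.3030)) = -1.8897 → s = 35.1103

35.1103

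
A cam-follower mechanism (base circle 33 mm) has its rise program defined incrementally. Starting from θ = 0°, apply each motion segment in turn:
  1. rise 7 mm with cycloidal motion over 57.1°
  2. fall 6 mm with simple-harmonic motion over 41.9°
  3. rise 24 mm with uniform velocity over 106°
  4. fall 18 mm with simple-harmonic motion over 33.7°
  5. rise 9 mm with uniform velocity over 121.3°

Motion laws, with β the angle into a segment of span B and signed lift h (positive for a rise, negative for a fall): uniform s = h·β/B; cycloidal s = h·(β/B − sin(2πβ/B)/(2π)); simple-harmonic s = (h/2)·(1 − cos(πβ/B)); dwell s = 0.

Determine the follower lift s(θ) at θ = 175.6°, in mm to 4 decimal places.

seg 1 [0°–57.1°] cycloidal, h=7: full span → s += 7 → s = 7.0000
seg 2 [57.1°–99°] simple-harmonic, h=-6: full span → s += -6 → s = 1.0000
seg 3 [99°–205°] uniform, h=24: θ=175.6° here. β=76.6, B=106. 24·76.6/106 = 17.3434 → s = 18.3434

18.3434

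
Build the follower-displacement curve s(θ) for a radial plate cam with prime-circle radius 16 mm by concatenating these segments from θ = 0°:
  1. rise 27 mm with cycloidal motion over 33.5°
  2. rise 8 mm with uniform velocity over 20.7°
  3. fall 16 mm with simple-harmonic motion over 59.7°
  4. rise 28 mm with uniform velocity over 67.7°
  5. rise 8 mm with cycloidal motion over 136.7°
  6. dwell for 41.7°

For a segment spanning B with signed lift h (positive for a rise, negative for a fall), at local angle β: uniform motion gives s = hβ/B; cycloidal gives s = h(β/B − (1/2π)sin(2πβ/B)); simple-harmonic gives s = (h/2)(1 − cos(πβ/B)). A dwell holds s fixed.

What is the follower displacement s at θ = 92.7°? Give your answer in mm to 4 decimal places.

seg 1 [0°–33.5°] cycloidal, h=27: full span → s += 27 → s = 27.0000
seg 2 [33.5°–54.2°] uniform, h=8: full span → s += 8 → s = 35.0000
seg 3 [54.2°–113.9°] simple-harmonic, h=-16: θ=92.7° here. β=38.5, B=59.7. -16/2·(1 − cos(π·0.6449)) = -11.5171 → s = 23.4829

23.4829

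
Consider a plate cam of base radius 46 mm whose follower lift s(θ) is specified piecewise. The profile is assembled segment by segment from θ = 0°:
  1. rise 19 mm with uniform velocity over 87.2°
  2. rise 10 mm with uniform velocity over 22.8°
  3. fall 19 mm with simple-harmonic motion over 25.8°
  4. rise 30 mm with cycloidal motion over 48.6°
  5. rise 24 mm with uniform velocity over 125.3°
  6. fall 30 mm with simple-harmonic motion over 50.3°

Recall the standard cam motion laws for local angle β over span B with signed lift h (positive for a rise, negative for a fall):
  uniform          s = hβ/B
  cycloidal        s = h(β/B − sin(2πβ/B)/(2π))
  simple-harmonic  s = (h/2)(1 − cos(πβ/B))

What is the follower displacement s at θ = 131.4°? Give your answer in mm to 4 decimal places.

seg 1 [0°–87.2°] uniform, h=19: full span → s += 19 → s = 19.0000
seg 2 [87.2°–110°] uniform, h=10: full span → s += 10 → s = 29.0000
seg 3 [110°–135.8°] simple-harmonic, h=-19: θ=131.4° here. β=21.4, B=25.8. -19/2·(1 − cos(π·0.8295)) = -17.6688 → s = 11.3312

11.3312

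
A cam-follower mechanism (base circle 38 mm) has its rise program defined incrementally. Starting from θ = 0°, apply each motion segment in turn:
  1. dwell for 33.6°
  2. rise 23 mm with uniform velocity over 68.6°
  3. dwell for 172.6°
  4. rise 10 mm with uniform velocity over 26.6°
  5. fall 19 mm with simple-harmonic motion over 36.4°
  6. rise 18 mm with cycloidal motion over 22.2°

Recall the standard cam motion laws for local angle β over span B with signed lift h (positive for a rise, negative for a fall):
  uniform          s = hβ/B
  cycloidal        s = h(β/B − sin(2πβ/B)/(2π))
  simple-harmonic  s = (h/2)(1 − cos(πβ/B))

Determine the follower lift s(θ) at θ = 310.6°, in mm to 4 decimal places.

seg 1 [0°–33.6°] dwell: s stays 0.0000
seg 2 [33.6°–102.2°] uniform, h=23: full span → s += 23 → s = 23.0000
seg 3 [102.2°–274.8°] dwell: s stays 23.0000
seg 4 [274.8°–301.4°] uniform, h=10: full span → s += 10 → s = 33.0000
seg 5 [301.4°–337.8°] simple-harmonic, h=-19: θ=310.6° here. β=9.2, B=36.4. -19/2·(1 − cos(π·0.2527)) = -2.8407 → s = 30.1593

30.1593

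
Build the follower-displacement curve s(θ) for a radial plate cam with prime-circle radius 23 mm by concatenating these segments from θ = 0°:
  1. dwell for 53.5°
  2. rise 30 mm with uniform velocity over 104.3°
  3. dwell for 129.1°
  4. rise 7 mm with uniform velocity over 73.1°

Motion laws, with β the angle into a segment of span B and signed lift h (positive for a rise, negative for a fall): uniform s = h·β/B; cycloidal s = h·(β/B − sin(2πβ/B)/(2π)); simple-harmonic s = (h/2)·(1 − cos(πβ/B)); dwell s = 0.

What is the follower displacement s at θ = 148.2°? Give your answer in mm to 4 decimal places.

seg 1 [0°–53.5°] dwell: s stays 0.0000
seg 2 [53.5°–157.8°] uniform, h=30: θ=148.2° here. β=94.7, B=104.3. 30·94.7/104.3 = 27.2387 → s = 27.2387

27.2387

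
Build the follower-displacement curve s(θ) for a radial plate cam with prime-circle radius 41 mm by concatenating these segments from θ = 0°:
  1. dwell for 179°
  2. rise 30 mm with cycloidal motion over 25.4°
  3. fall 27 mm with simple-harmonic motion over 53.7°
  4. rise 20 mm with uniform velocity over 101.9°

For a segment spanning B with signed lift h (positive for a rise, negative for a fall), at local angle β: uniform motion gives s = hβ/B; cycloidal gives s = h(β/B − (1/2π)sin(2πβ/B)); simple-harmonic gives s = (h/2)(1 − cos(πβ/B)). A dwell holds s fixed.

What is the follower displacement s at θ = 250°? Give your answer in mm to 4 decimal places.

seg 1 [0°–179°] dwell: s stays 0.0000
seg 2 [179°–204.4°] cycloidal, h=30: full span → s += 30 → s = 30.0000
seg 3 [204.4°–258.1°] simple-harmonic, h=-27: θ=250° here. β=45.6, B=53.7. -27/2·(1 − cos(π·0.8492)) = -25.5124 → s = 4.4876

4.4876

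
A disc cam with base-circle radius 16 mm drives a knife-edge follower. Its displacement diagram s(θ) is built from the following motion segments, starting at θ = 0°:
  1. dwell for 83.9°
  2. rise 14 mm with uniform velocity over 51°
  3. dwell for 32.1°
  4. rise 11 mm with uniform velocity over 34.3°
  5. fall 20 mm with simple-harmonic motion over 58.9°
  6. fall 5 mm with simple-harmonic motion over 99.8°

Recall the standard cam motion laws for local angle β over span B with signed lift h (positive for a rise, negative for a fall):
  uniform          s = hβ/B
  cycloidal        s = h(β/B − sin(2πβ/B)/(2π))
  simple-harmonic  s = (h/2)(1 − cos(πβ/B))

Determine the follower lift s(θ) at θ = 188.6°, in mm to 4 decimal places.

seg 1 [0°–83.9°] dwell: s stays 0.0000
seg 2 [83.9°–134.9°] uniform, h=14: full span → s += 14 → s = 14.0000
seg 3 [134.9°–167°] dwell: s stays 14.0000
seg 4 [167°–201.3°] uniform, h=11: θ=188.6° here. β=21.6, B=34.3. 11·21.6/34.3 = 6.9271 → s = 20.9271

20.9271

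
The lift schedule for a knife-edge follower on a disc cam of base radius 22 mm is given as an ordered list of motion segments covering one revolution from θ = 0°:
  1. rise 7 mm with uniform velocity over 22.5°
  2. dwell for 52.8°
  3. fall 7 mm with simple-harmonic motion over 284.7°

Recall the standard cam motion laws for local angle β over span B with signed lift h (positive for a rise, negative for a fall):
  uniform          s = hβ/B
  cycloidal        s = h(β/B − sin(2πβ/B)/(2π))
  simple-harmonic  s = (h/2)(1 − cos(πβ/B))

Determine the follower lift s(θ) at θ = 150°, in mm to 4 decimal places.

seg 1 [0°–22.5°] uniform, h=7: full span → s += 7 → s = 7.0000
seg 2 [22.5°–75.3°] dwell: s stays 7.0000
seg 3 [75.3°–360°] simple-harmonic, h=-7: θ=150° here. β=74.7, B=284.7. -7/2·(1 − cos(π·0.2624)) = -1.1232 → s = 5.8768

5.8768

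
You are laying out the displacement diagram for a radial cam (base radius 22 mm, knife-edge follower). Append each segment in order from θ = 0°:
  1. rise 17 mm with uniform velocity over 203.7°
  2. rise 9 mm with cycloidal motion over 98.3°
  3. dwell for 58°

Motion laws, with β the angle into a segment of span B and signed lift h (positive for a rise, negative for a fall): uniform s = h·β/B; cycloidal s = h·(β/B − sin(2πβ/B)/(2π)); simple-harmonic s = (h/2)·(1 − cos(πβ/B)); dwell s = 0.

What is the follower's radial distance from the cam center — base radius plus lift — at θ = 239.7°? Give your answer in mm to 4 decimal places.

seg 1 [0°–203.7°] uniform, h=17: full span → s += 17 → s = 17.0000
seg 2 [203.7°–302°] cycloidal, h=9: θ=239.7° here. β=36, B=98.3. 9·(0.3662 − sin(2π·0.3662)/(2π)) = 2.2289 → s = 19.2289
radial distance = base radius + s = 22 + 19.2289 = 41.2289

41.2289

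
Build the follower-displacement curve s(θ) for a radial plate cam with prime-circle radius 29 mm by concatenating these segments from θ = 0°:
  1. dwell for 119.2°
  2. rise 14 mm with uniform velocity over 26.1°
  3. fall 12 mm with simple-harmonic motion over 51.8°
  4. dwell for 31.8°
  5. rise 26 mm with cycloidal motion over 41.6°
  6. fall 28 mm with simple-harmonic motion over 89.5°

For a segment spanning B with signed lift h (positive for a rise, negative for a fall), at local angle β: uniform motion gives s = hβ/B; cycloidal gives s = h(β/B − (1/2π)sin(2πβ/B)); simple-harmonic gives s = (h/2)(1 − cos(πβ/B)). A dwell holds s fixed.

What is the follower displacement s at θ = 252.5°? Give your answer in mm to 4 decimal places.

seg 1 [0°–119.2°] dwell: s stays 0.0000
seg 2 [119.2°–145.3°] uniform, h=14: full span → s += 14 → s = 14.0000
seg 3 [145.3°–197.1°] simple-harmonic, h=-12: full span → s += -12 → s = 2.0000
seg 4 [197.1°–228.9°] dwell: s stays 2.0000
seg 5 [228.9°–270.5°] cycloidal, h=26: θ=252.5° here. β=23.6, B=41.6. 26·(0.5673 − sin(2π·0.5673)/(2π)) = 16.4483 → s = 18.4483

18.4483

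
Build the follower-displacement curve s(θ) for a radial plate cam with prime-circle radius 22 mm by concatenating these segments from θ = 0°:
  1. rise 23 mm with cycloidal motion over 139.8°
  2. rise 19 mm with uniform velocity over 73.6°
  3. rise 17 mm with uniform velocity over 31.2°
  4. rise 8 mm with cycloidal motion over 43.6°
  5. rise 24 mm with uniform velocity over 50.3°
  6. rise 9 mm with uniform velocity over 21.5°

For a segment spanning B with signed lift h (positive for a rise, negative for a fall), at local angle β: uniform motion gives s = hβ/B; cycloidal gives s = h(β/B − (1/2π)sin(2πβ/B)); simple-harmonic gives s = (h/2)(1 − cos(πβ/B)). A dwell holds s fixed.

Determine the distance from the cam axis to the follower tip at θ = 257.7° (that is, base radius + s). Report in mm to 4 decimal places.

seg 1 [0°–139.8°] cycloidal, h=23: full span → s += 23 → s = 23.0000
seg 2 [139.8°–213.4°] uniform, h=19: full span → s += 19 → s = 42.0000
seg 3 [213.4°–244.6°] uniform, h=17: full span → s += 17 → s = 59.0000
seg 4 [244.6°–288.2°] cycloidal, h=8: θ=257.7° here. β=13.1, B=43.6. 8·(0.3005 − sin(2π·0.3005)/(2π)) = 1.1939 → s = 60.1939
radial distance = base radius + s = 22 + 60.1939 = 82.1939

82.1939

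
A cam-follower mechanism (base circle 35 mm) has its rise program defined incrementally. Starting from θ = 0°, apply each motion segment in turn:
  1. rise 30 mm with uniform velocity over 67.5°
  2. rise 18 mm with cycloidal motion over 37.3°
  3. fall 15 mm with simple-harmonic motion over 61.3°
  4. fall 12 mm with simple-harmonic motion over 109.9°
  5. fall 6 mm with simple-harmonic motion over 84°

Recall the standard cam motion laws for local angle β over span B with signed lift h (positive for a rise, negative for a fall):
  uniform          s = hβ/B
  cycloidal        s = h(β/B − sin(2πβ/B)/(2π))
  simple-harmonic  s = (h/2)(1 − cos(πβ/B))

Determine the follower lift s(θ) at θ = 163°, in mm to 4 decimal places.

seg 1 [0°–67.5°] uniform, h=30: full span → s += 30 → s = 30.0000
seg 2 [67.5°–104.8°] cycloidal, h=18: full span → s += 18 → s = 48.0000
seg 3 [104.8°–166.1°] simple-harmonic, h=-15: θ=163° here. β=58.2, B=61.3. -15/2·(1 − cos(π·0.9494)) = -14.9055 → s = 33.0945

33.0945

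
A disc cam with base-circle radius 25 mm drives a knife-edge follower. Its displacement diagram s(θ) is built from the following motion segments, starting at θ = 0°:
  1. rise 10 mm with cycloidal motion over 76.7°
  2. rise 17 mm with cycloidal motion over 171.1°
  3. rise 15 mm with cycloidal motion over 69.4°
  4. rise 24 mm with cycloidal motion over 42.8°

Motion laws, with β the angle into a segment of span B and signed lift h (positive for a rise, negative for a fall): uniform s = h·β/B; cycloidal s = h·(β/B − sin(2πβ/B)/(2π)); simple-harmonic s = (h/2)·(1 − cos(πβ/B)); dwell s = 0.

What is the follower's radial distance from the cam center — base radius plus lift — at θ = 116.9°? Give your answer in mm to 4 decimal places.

seg 1 [0°–76.7°] cycloidal, h=10: full span → s += 10 → s = 10.0000
seg 2 [76.7°–247.8°] cycloidal, h=17: θ=116.9° here. β=40.2, B=171.1. 17·(0.2350 − sin(2π·0.2350)/(2π)) = 1.3006 → s = 11.3006
radial distance = base radius + s = 25 + 11.3006 = 36.3006

36.3006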